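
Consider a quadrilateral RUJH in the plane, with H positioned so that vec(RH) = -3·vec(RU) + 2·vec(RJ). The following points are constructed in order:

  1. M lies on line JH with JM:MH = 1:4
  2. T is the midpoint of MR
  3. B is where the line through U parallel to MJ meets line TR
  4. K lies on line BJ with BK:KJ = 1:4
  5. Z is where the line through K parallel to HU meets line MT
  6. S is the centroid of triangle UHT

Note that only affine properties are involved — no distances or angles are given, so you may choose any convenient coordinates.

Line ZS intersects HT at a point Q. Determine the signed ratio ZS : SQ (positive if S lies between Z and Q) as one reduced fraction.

Work in coordinates with R = (0, 0), U = (1, 0), J = (0, 1), H = (-3, 2).
1. M lies on line JH with JM:MH = 1:4 ⇒ M = (-3/5, 6/5)
2. T is the midpoint of MR ⇒ T = (-3/10, 3/5)
3. B is where the line through U parallel to MJ meets line TR ⇒ B = (-1/5, 2/5)
4. K lies on line BJ with BK:KJ = 1:4 ⇒ K = (-4/25, 13/25)
5. Z is where the line through K parallel to HU meets line MT ⇒ Z = (-22/75, 44/75)
6. S is the centroid of triangle UHT ⇒ S = (-23/30, 13/15)
line ZS meets HT at Q = (-3/7, 2/3)
S = Z + t·(Q−Z) with t = 7/2, so ZS:SQ = 7/2:-5/2

ZS:SQ = -7/5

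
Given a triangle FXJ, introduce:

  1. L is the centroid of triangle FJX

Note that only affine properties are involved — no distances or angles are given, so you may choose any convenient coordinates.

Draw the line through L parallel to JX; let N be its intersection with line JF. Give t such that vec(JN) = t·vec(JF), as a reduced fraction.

Set F = (0, 0), X = (1, 0), J = (0, 1); any affine frame gives the same invariant.
1. L is the centroid of triangle FJX ⇒ L = (1/3, 1/3)
through L parallel to JX: direction (1, -1); meets JF at N = (0, 2/3)
N = J + t·(F−J) with t = 1/3

t = 1/3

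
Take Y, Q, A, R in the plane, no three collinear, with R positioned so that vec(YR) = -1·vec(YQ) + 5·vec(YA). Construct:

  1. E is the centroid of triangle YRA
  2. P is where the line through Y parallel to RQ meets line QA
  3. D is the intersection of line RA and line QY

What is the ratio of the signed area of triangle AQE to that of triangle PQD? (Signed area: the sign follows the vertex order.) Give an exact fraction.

[AQE]:[PQD] = -8/15

Work in coordinates with Y = (0, 0), Q = (1, 0), A = (0, 1), R = (-1, 5).
1. E is the centroid of triangle YRA ⇒ E = (-1/3, 2)
2. P is where the line through Y parallel to RQ meets line QA ⇒ P = (-2/3, 5/3)
3. D is the intersection of line RA and line QY ⇒ D = (1/4, 0)
2·[AQE] = 2/3, 2·[PQD] = -5/4
[AQE]:[PQD] = 2/3:-5/4 = -8/15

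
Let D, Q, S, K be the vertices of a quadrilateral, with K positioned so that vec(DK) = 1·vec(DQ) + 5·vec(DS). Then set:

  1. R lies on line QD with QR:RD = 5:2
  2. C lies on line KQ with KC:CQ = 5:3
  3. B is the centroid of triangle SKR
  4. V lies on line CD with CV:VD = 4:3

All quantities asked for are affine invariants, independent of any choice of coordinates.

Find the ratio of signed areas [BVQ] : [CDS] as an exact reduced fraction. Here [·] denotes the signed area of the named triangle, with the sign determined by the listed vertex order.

[BVQ]:[CDS] = -67/98

Assign D = (0, 0), Q = (1, 0), S = (0, 1), K = (1, 5) — the answer is frame-independent, so this choice is without loss of generality.
1. R lies on line QD with QR:RD = 5:2 ⇒ R = (2/7, 0)
2. C lies on line KQ with KC:CQ = 5:3 ⇒ C = (1, 15/8)
3. B is the centroid of triangle SKR ⇒ B = (3/7, 2)
4. V lies on line CD with CV:VD = 4:3 ⇒ V = (3/7, 45/56)
2·[BVQ] = 67/98, 2·[CDS] = -1
[BVQ]:[CDS] = 67/98:-1 = -67/98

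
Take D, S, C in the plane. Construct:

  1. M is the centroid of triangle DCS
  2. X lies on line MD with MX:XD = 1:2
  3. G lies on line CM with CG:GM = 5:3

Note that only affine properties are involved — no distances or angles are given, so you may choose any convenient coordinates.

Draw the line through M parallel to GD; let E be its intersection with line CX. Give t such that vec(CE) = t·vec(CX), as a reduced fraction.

t = 8/7

Work in coordinates with D = (0, 0), S = (1, 0), C = (0, 1).
1. M is the centroid of triangle DCS ⇒ M = (1/3, 1/3)
2. X lies on line MD with MX:XD = 1:2 ⇒ X = (2/9, 2/9)
3. G lies on line CM with CG:GM = 5:3 ⇒ G = (5/24, 7/12)
through M parallel to GD: direction (-5/24, -7/12); meets CX at E = (16/63, 1/9)
E = C + t·(X−C) with t = 8/7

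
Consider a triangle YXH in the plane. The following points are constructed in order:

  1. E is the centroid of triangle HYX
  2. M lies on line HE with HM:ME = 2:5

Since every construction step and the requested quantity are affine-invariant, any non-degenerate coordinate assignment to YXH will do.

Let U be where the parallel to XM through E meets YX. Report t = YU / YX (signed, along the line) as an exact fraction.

t = 12/17

Choose coordinates Y = (0, 0), X = (1, 0), H = (0, 1).
1. E is the centroid of triangle HYX ⇒ E = (1/3, 1/3)
2. M lies on line HE with HM:ME = 2:5 ⇒ M = (2/21, 17/21)
through E parallel to XM: direction (-19/21, 17/21); meets YX at U = (12/17, 0)
U = Y + t·(X−Y) with t = 12/17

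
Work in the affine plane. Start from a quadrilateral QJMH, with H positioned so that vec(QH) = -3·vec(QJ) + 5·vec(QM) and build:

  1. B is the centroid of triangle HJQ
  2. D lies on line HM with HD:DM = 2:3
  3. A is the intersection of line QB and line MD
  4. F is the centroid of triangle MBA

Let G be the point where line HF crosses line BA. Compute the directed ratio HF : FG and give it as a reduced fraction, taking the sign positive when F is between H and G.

Work in coordinates with Q = (0, 0), J = (1, 0), M = (0, 1), H = (-3, 5).
1. B is the centroid of triangle HJQ ⇒ B = (-2/3, 5/3)
2. D lies on line HM with HD:DM = 2:3 ⇒ D = (-9/5, 17/5)
3. A is the intersection of line QB and line MD ⇒ A = (-6/7, 15/7)
4. F is the centroid of triangle MBA ⇒ F = (-32/63, 101/63)
line HF meets BA at G = (-286/357, 715/357)
F = H + t·(G−H) with t = 17/15, so HF:FG = 17/15:-2/15

HF:FG = -17/2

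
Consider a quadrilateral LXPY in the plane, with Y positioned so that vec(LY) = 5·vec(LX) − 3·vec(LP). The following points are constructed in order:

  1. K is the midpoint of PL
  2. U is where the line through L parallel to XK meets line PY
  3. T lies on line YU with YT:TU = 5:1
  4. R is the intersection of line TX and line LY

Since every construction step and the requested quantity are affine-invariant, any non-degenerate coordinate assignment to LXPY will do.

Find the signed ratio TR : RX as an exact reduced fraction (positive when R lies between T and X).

Set L = (0, 0), X = (1, 0), P = (0, 1), Y = (5, -3); any affine frame gives the same invariant.
1. K is the midpoint of PL ⇒ K = (0, 1/2)
2. U is where the line through L parallel to XK meets line PY ⇒ U = (10/3, -5/3)
3. T lies on line YU with YT:TU = 5:1 ⇒ T = (65/18, -17/9)
4. R is the intersection of line TX and line LY ⇒ R = (170/29, -102/29)
R = T + t·(X−T) with t = -25/29, so TR:RX = t:(1−t) = -25/29:54/29

TR:RX = -25/54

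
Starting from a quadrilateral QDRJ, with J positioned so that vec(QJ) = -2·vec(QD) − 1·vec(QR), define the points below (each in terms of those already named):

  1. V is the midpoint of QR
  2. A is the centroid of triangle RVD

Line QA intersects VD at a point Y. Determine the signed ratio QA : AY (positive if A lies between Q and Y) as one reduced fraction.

QA:AY = -4

Set Q = (0, 0), D = (1, 0), R = (0, 1), J = (-2, -1); any affine frame gives the same invariant.
1. V is the midpoint of QR ⇒ V = (0, 1/2)
2. A is the centroid of triangle RVD ⇒ A = (1/3, 1/2)
line QA meets VD at Y = (1/4, 3/8)
A = Q + t·(Y−Q) with t = 4/3, so QA:AY = 4/3:-1/3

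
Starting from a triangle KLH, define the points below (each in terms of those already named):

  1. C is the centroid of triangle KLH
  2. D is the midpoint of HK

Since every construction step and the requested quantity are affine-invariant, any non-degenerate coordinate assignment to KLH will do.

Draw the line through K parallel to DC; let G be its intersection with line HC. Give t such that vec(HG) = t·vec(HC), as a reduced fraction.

t = 2

Set K = (0, 0), L = (1, 0), H = (0, 1); any affine frame gives the same invariant.
1. C is the centroid of triangle KLH ⇒ C = (1/3, 1/3)
2. D is the midpoint of HK ⇒ D = (0, 1/2)
through K parallel to DC: direction (1/3, -1/6); meets HC at G = (2/3, -1/3)
G = H + t·(C−H) with t = 2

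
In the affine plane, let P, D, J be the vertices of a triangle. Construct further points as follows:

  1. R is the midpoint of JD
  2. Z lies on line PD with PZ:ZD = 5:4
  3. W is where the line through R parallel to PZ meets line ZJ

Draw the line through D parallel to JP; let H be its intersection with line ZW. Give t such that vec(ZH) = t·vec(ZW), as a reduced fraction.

t = -8/5

Choose coordinates P = (0, 0), D = (1, 0), J = (0, 1).
1. R is the midpoint of JD ⇒ R = (1/2, 1/2)
2. Z lies on line PD with PZ:ZD = 5:4 ⇒ Z = (5/9, 0)
3. W is where the line through R parallel to PZ meets line ZJ ⇒ W = (5/18, 1/2)
through D parallel to JP: direction (0, -1); meets ZW at H = (1, -4/5)
H = Z + t·(W−Z) with t = -8/5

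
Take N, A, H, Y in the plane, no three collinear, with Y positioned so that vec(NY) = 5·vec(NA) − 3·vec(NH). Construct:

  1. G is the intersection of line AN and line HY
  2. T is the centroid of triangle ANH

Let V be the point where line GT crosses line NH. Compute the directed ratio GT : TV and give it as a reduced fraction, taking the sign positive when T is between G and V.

Set N = (0, 0), A = (1, 0), H = (0, 1), Y = (5, -3); any affine frame gives the same invariant.
1. G is the intersection of line AN and line HY ⇒ G = (5/4, 0)
2. T is the centroid of triangle ANH ⇒ T = (1/3, 1/3)
line GT meets NH at V = (0, 5/11)
T = G + t·(V−G) with t = 11/15, so GT:TV = 11/15:4/15

GT:TV = 11/4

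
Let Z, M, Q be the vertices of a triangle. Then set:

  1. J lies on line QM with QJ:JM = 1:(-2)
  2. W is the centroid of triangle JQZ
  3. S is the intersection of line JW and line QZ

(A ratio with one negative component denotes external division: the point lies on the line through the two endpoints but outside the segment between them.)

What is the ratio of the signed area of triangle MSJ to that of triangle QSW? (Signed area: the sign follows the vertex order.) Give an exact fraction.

Work in coordinates with Z = (0, 0), M = (1, 0), Q = (0, 1).
1. J lies on line QM with QJ:JM = 1:(-2) ⇒ J = (-1, 2)
2. W is the centroid of triangle JQZ ⇒ W = (-1/3, 1)
3. S is the intersection of line JW and line QZ ⇒ S = (0, 1/2)
2·[MSJ] = -1, 2·[QSW] = -1/6
[MSJ]:[QSW] = -1:-1/6 = 6

[MSJ]:[QSW] = 6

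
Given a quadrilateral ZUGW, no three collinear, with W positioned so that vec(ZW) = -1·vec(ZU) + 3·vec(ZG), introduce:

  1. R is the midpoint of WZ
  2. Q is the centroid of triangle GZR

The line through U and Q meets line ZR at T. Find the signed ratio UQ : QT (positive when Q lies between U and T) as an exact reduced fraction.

UQ:QT = 8

Work in coordinates with Z = (0, 0), U = (1, 0), G = (0, 1), W = (-1, 3).
1. R is the midpoint of WZ ⇒ R = (-1/2, 3/2)
2. Q is the centroid of triangle GZR ⇒ Q = (-1/6, 5/6)
line UQ meets ZR at T = (-5/16, 15/16)
Q = U + t·(T−U) with t = 8/9, so UQ:QT = 8/9:1/9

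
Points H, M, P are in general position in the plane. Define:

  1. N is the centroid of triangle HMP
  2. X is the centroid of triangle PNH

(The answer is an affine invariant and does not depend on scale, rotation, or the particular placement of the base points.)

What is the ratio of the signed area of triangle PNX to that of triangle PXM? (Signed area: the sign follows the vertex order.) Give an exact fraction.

[PNX]:[PXM] = -1/4

Choose coordinates H = (0, 0), M = (1, 0), P = (0, 1).
1. N is the centroid of triangle HMP ⇒ N = (1/3, 1/3)
2. X is the centroid of triangle PNH ⇒ X = (1/9, 4/9)
2·[PNX] = -1/9, 2·[PXM] = 4/9
[PNX]:[PXM] = -1/9:4/9 = -1/4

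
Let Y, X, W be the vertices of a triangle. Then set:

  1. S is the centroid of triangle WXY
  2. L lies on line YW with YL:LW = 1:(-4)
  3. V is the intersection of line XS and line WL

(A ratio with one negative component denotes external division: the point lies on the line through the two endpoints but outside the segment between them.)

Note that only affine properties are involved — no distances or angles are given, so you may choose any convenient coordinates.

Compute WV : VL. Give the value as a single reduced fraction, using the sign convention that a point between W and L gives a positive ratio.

WV:VL = 3/5

Assign Y = (0, 0), X = (1, 0), W = (0, 1) — the answer is frame-independent, so this choice is without loss of generality.
1. S is the centroid of triangle WXY ⇒ S = (1/3, 1/3)
2. L lies on line YW with YL:LW = 1:(-4) ⇒ L = (0, -1/3)
3. V is the intersection of line XS and line WL ⇒ V = (0, 1/2)
V = W + t·(L−W) with t = 3/8, so WV:VL = t:(1−t) = 3/8:5/8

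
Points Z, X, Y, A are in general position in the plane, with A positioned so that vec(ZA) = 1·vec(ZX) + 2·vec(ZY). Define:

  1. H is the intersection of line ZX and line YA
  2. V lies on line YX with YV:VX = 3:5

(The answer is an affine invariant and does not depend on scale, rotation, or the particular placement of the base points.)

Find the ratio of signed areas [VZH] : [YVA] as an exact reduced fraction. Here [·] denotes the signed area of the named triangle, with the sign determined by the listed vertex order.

[VZH]:[YVA] = -5/6

Assign Z = (0, 0), X = (1, 0), Y = (0, 1), A = (1, 2) — the answer is frame-independent, so this choice is without loss of generality.
1. H is the intersection of line ZX and line YA ⇒ H = (-1, 0)
2. V lies on line YX with YV:VX = 3:5 ⇒ V = (3/8, 5/8)
2·[VZH] = -5/8, 2·[YVA] = 3/4
[VZH]:[YVA] = -5/8:3/4 = -5/6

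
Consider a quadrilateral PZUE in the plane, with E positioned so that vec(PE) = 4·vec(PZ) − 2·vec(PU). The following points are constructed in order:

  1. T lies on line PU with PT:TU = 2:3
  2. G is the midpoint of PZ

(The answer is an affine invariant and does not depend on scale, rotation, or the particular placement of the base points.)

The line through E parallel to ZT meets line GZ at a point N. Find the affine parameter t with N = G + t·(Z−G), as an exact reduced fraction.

Set P = (0, 0), Z = (1, 0), U = (0, 1), E = (4, -2); any affine frame gives the same invariant.
1. T lies on line PU with PT:TU = 2:3 ⇒ T = (0, 2/5)
2. G is the midpoint of PZ ⇒ G = (1/2, 0)
through E parallel to ZT: direction (-1, 2/5); meets GZ at N = (-1, 0)
N = G + t·(Z−G) with t = -3

t = -3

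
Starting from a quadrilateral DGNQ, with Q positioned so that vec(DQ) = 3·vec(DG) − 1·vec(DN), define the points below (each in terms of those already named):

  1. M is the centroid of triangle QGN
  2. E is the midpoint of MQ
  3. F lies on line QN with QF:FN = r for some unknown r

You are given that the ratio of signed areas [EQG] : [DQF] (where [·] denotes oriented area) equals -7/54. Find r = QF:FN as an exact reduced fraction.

Work in coordinates with D = (0, 0), G = (1, 0), N = (0, 1), Q = (3, -1).
1. M is the centroid of triangle QGN ⇒ M = (4/3, 0)
2. E is the midpoint of MQ ⇒ E = (13/6, -1/2)
3. With QF:FN = r, write λ = r/(r+1) so F = Q + λ·(N−Q); F is affine-linear in λ
Every point depending on F is an affine combination of F and λ-independent points, so each such coordinate is linear in λ; the λ² term in each signed area is a multiple of (N−Q)×(N−Q) = 0, so 2·[EQG] and 2·[DQF] are each linear in λ. Evaluating at λ=0 and λ=1:
  2·[EQG] = -1/6,   2·[DQF] = 3·λ
So [EQG]:[DQF] = (-1/6) / (3·λ). Setting this equal to -7/54:
  -1/6 = -7/54·(3·λ)  ⇒  λ = 3/7
Then r = λ/(1−λ) = (3/7)/(4/7) = 3/4. Check: with r = 3/4, F = (12/7, -1/7) and [EQG]:[DQF] = -7/54 as required.

r = 3/4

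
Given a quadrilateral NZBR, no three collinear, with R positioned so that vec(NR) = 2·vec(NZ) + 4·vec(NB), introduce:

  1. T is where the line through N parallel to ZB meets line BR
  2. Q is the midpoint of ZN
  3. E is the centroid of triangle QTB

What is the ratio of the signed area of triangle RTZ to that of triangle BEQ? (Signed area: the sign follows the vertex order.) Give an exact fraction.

[RTZ]:[BEQ] = 180/7

Assign N = (0, 0), Z = (1, 0), B = (0, 1), R = (2, 4) — the answer is frame-independent, so this choice is without loss of generality.
1. T is where the line through N parallel to ZB meets line BR ⇒ T = (-2/5, 2/5)
2. Q is the midpoint of ZN ⇒ Q = (1/2, 0)
3. E is the centroid of triangle QTB ⇒ E = (1/30, 7/15)
2·[RTZ] = 6, 2·[BEQ] = 7/30
[RTZ]:[BEQ] = 6:7/30 = 180/7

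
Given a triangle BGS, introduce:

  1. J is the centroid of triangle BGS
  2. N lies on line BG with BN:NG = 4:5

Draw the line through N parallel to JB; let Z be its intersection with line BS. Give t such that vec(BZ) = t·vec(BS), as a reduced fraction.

Set B = (0, 0), G = (1, 0), S = (0, 1); any affine frame gives the same invariant.
1. J is the centroid of triangle BGS ⇒ J = (1/3, 1/3)
2. N lies on line BG with BN:NG = 4:5 ⇒ N = (4/9, 0)
through N parallel to JB: direction (-1/3, -1/3); meets BS at Z = (0, -4/9)
Z = B + t·(S−B) with t = -4/9

t = -4/9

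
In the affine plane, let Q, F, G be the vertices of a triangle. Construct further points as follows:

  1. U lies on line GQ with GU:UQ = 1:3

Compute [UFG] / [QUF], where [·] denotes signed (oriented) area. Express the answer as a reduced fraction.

[UFG]:[QUF] = -1/3

Set Q = (0, 0), F = (1, 0), G = (0, 1); any affine frame gives the same invariant.
1. U lies on line GQ with GU:UQ = 1:3 ⇒ U = (0, 3/4)
2·[UFG] = 1/4, 2·[QUF] = -3/4
[UFG]:[QUF] = 1/4:-3/4 = -1/3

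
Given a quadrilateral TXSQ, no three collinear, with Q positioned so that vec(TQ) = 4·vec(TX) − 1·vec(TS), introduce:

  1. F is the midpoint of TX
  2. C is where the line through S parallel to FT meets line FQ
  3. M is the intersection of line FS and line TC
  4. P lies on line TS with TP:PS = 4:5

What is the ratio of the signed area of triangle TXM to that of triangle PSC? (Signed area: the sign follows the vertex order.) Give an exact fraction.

Work in coordinates with T = (0, 0), X = (1, 0), S = (0, 1), Q = (4, -1).
1. F is the midpoint of TX ⇒ F = (1/2, 0)
2. C is where the line through S parallel to FT meets line FQ ⇒ C = (-3, 1)
3. M is the intersection of line FS and line TC ⇒ M = (3/5, -1/5)
4. P lies on line TS with TP:PS = 4:5 ⇒ P = (0, 4/9)
2·[TXM] = -1/5, 2·[PSC] = 5/3
[TXM]:[PSC] = -1/5:5/3 = -3/25

[TXM]:[PSC] = -3/25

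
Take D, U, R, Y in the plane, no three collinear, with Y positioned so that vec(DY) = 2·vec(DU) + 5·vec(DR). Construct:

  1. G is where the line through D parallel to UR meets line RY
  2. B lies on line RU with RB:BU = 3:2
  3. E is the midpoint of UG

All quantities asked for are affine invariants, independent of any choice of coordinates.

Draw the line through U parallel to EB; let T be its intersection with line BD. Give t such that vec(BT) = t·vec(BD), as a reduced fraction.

Assign D = (0, 0), U = (1, 0), R = (0, 1), Y = (2, 5) — the answer is frame-independent, so this choice is without loss of generality.
1. G is where the line through D parallel to UR meets line RY ⇒ G = (-1/3, 1/3)
2. B lies on line RU with RB:BU = 3:2 ⇒ B = (3/5, 2/5)
3. E is the midpoint of UG ⇒ E = (1/3, 1/6)
through U parallel to EB: direction (4/15, 7/30); meets BD at T = (21/5, 14/5)
T = B + t·(D−B) with t = -6

t = -6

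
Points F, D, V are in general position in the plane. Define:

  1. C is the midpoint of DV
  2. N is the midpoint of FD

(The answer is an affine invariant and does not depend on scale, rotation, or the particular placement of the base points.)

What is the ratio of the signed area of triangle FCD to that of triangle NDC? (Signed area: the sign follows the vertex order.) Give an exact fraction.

Assign F = (0, 0), D = (1, 0), V = (0, 1) — the answer is frame-independent, so this choice is without loss of generality.
1. C is the midpoint of DV ⇒ C = (1/2, 1/2)
2. N is the midpoint of FD ⇒ N = (1/2, 0)
2·[FCD] = -1/2, 2·[NDC] = 1/4
[FCD]:[NDC] = -1/2:1/4 = -2

[FCD]:[NDC] = -2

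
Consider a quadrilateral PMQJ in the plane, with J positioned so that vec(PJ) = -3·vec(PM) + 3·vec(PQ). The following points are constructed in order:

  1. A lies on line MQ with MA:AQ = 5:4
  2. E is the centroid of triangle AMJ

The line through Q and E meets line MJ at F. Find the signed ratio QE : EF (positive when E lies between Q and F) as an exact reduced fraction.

QE:EF = 22/5

Choose coordinates P = (0, 0), M = (1, 0), Q = (0, 1), J = (-3, 3).
1. A lies on line MQ with MA:AQ = 5:4 ⇒ A = (4/9, 5/9)
2. E is the centroid of triangle AMJ ⇒ E = (-14/27, 32/27)
line QE meets MJ at F = (-7/11, 27/22)
E = Q + t·(F−Q) with t = 22/27, so QE:EF = 22/27:5/27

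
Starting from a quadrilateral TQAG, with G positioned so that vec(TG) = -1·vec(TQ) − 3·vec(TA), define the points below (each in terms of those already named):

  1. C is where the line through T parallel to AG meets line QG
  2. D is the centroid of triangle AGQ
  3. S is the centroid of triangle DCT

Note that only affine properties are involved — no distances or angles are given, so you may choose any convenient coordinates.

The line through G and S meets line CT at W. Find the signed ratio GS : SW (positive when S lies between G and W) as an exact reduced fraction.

Set T = (0, 0), Q = (1, 0), A = (0, 1), G = (-1, -3); any affine frame gives the same invariant.
1. C is where the line through T parallel to AG meets line QG ⇒ C = (-3/5, -12/5)
2. D is the centroid of triangle AGQ ⇒ D = (0, -2/3)
3. S is the centroid of triangle DCT ⇒ S = (-1/5, -46/45)
line GS meets CT at W = (-19/55, -76/55)
S = G + t·(W−G) with t = 11/9, so GS:SW = 11/9:-2/9

GS:SW = -11/2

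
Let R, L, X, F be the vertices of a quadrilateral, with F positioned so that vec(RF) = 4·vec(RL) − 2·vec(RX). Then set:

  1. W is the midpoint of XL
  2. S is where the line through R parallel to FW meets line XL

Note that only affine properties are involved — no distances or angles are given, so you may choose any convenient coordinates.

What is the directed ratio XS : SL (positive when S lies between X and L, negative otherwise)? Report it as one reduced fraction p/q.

Assign R = (0, 0), L = (1, 0), X = (0, 1), F = (4, -2) — the answer is frame-independent, so this choice is without loss of generality.
1. W is the midpoint of XL ⇒ W = (1/2, 1/2)
2. S is where the line through R parallel to FW meets line XL ⇒ S = (7/2, -5/2)
S = X + t·(L−X) with t = 7/2, so XS:SL = t:(1−t) = 7/2:-5/2

XS:SL = -7/5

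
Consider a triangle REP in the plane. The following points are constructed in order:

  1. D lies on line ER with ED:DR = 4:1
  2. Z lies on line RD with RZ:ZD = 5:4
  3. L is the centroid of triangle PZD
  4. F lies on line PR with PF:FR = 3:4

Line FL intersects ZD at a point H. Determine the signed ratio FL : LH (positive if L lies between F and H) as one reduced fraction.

Set R = (0, 0), E = (1, 0), P = (0, 1); any affine frame gives the same invariant.
1. D lies on line ER with ED:DR = 4:1 ⇒ D = (1/5, 0)
2. Z lies on line RD with RZ:ZD = 5:4 ⇒ Z = (1/9, 0)
3. L is the centroid of triangle PZD ⇒ L = (14/135, 1/3)
4. F lies on line PR with PF:FR = 3:4 ⇒ F = (0, 4/7)
line FL meets ZD at H = (56/225, 0)
L = F + t·(H−F) with t = 5/12, so FL:LH = 5/12:7/12

FL:LH = 5/7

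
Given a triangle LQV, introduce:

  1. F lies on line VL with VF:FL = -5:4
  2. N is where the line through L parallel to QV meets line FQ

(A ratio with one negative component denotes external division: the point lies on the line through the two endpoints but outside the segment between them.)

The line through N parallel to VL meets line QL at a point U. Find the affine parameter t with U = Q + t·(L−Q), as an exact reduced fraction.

Set L = (0, 0), Q = (1, 0), V = (0, 1); any affine frame gives the same invariant.
1. F lies on line VL with VF:FL = -5:4 ⇒ F = (0, -4)
2. N is where the line through L parallel to QV meets line FQ ⇒ N = (4/5, -4/5)
through N parallel to VL: direction (0, -1); meets QL at U = (4/5, 0)
U = Q + t·(L−Q) with t = 1/5

t = 1/5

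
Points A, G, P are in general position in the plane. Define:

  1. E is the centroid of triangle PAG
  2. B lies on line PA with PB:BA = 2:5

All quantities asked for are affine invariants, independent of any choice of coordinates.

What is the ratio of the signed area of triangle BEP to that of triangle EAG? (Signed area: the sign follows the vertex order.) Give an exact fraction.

Set A = (0, 0), G = (1, 0), P = (0, 1); any affine frame gives the same invariant.
1. E is the centroid of triangle PAG ⇒ E = (1/3, 1/3)
2. B lies on line PA with PB:BA = 2:5 ⇒ B = (0, 5/7)
2·[BEP] = 2/21, 2·[EAG] = 1/3
[BEP]:[EAG] = 2/21:1/3 = 2/7

[BEP]:[EAG] = 2/7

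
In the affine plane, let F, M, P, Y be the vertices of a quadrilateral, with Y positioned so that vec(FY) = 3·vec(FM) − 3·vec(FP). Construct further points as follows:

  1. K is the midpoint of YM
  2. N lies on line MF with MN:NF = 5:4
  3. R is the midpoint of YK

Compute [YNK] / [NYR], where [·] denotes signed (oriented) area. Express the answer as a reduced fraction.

[YNK]:[NYR] = -2

Assign F = (0, 0), M = (1, 0), P = (0, 1), Y = (3, -3) — the answer is frame-independent, so this choice is without loss of generality.
1. K is the midpoint of YM ⇒ K = (2, -3/2)
2. N lies on line MF with MN:NF = 5:4 ⇒ N = (4/9, 0)
3. R is the midpoint of YK ⇒ R = (5/2, -9/4)
2·[YNK] = -5/6, 2·[NYR] = 5/12
[YNK]:[NYR] = -5/6:5/12 = -2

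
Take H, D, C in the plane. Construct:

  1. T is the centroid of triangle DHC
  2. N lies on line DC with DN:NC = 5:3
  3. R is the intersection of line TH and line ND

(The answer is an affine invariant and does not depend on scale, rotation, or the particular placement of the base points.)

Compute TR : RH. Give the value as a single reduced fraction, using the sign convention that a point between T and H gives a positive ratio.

TR:RH = -1/3

Work in coordinates with H = (0, 0), D = (1, 0), C = (0, 1).
1. T is the centroid of triangle DHC ⇒ T = (1/3, 1/3)
2. N lies on line DC with DN:NC = 5:3 ⇒ N = (3/8, 5/8)
3. R is the intersection of line TH and line ND ⇒ R = (1/2, 1/2)
R = T + t·(H−T) with t = -1/2, so TR:RH = t:(1−t) = -1/2:3/2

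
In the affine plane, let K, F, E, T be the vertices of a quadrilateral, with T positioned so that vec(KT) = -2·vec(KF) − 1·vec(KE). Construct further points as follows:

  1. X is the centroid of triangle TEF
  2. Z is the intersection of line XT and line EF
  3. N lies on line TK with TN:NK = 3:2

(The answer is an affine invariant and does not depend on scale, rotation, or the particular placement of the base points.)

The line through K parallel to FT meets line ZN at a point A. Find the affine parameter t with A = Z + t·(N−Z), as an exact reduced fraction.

Choose coordinates K = (0, 0), F = (1, 0), E = (0, 1), T = (-2, -1).
1. X is the centroid of triangle TEF ⇒ X = (-1/3, 0)
2. Z is the intersection of line XT and line EF ⇒ Z = (1/2, 1/2)
3. N lies on line TK with TN:NK = 3:2 ⇒ N = (-4/5, -2/5)
through K parallel to FT: direction (-3, -1); meets ZN at A = (-3/7, -1/7)
A = Z + t·(N−Z) with t = 5/7

t = 5/7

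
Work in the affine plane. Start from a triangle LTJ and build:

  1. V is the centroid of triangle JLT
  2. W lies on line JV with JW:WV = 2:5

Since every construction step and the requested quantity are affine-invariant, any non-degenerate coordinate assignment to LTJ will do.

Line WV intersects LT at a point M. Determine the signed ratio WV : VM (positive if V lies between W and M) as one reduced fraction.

Assign L = (0, 0), T = (1, 0), J = (0, 1) — the answer is frame-independent, so this choice is without loss of generality.
1. V is the centroid of triangle JLT ⇒ V = (1/3, 1/3)
2. W lies on line JV with JW:WV = 2:5 ⇒ W = (2/21, 17/21)
line WV meets LT at M = (1/2, 0)
V = W + t·(M−W) with t = 10/17, so WV:VM = 10/17:7/17

WV:VM = 10/7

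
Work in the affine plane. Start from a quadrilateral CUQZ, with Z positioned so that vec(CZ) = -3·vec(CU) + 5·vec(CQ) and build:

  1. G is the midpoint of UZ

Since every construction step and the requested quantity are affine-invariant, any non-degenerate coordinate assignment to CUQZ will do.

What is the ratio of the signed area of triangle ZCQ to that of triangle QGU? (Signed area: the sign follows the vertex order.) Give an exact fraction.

Set C = (0, 0), U = (1, 0), Q = (0, 1), Z = (-3, 5); any affine frame gives the same invariant.
1. G is the midpoint of UZ ⇒ G = (-1, 5/2)
2·[ZCQ] = 3, 2·[QGU] = -1/2
[ZCQ]:[QGU] = 3:-1/2 = -6

[ZCQ]:[QGU] = -6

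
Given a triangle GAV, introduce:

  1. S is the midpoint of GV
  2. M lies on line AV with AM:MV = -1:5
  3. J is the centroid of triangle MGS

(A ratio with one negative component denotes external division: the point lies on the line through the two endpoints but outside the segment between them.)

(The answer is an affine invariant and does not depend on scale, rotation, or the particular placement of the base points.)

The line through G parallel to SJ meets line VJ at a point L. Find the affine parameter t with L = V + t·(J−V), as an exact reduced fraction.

Assign G = (0, 0), A = (1, 0), V = (0, 1) — the answer is frame-independent, so this choice is without loss of generality.
1. S is the midpoint of GV ⇒ S = (0, 1/2)
2. M lies on line AV with AM:MV = -1:5 ⇒ M = (5/4, -1/4)
3. J is the centroid of triangle MGS ⇒ J = (5/12, 1/12)
through G parallel to SJ: direction (5/12, -5/12); meets VJ at L = (5/6, -5/6)
L = V + t·(J−V) with t = 2

t = 2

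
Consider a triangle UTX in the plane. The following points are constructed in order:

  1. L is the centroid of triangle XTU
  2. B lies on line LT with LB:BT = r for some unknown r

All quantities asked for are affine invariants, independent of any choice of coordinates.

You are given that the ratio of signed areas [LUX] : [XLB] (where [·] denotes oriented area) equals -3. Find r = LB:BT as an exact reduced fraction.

Assign U = (0, 0), T = (1, 0), X = (0, 1) — the answer is frame-independent, so this choice is without loss of generality.
1. L is the centroid of triangle XTU ⇒ L = (1/3, 1/3)
2. With LB:BT = r, write λ = r/(r+1) so B = L + λ·(T−L); B is affine-linear in λ
Every point depending on B is an affine combination of B and λ-independent points, so each such coordinate is linear in λ; the λ² term in each signed area is a multiple of (T−L)×(T−L) = 0, so 2·[LUX] and 2·[XLB] are each linear in λ. Evaluating at λ=0 and λ=1:
  2·[LUX] = -1/3,   2·[XLB] = 1/3·λ
So [LUX]:[XLB] = (-1/3) / (1/3·λ). Setting this equal to -3:
  -1/3 = -3·(1/3·λ)  ⇒  λ = 1/3
Then r = λ/(1−λ) = (1/3)/(2/3) = 1/2. Check: with r = 1/2, B = (5/9, 2/9) and [LUX]:[XLB] = -3 as required.

r = 1/2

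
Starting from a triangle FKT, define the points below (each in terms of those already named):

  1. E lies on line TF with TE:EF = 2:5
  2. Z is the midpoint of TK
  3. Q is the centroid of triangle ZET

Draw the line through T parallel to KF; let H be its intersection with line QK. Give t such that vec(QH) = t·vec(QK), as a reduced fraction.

Assign F = (0, 0), K = (1, 0), T = (0, 1) — the answer is frame-independent, so this choice is without loss of generality.
1. E lies on line TF with TE:EF = 2:5 ⇒ E = (0, 5/7)
2. Z is the midpoint of TK ⇒ Z = (1/2, 1/2)
3. Q is the centroid of triangle ZET ⇒ Q = (1/6, 31/42)
through T parallel to KF: direction (-1, 0); meets QK at H = (-4/31, 1)
H = Q + t·(K−Q) with t = -11/31

t = -11/31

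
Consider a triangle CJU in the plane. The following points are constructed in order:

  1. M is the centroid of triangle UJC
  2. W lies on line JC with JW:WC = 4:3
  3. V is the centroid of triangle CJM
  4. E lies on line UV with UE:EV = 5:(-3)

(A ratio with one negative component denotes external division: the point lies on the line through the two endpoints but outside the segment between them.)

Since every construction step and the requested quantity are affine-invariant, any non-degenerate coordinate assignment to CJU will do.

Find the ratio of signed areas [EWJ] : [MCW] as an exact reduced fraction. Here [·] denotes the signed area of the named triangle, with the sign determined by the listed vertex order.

[EWJ]:[MCW] = -44/9

Assign C = (0, 0), J = (1, 0), U = (0, 1) — the answer is frame-independent, so this choice is without loss of generality.
1. M is the centroid of triangle UJC ⇒ M = (1/3, 1/3)
2. W lies on line JC with JW:WC = 4:3 ⇒ W = (3/7, 0)
3. V is the centroid of triangle CJM ⇒ V = (4/9, 1/9)
4. E lies on line UV with UE:EV = 5:(-3) ⇒ E = (10/9, -11/9)
2·[EWJ] = -44/63, 2·[MCW] = 1/7
[EWJ]:[MCW] = -44/63:1/7 = -44/9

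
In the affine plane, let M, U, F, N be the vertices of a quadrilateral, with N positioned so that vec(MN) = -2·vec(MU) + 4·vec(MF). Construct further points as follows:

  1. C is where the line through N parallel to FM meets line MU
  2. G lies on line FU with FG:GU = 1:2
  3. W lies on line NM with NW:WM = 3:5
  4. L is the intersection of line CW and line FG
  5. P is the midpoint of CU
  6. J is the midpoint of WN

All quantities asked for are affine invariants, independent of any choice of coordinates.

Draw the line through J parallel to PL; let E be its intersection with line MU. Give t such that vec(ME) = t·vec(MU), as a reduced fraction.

Assign M = (0, 0), U = (1, 0), F = (0, 1), N = (-2, 4) — the answer is frame-independent, so this choice is without loss of generality.
1. C is where the line through N parallel to FM meets line MU ⇒ C = (-2, 0)
2. G lies on line FU with FG:GU = 1:2 ⇒ G = (1/3, 2/3)
3. W lies on line NM with NW:WM = 3:5 ⇒ W = (-5/4, 5/2)
4. L is the intersection of line CW and line FG ⇒ L = (-17/13, 30/13)
5. P is the midpoint of CU ⇒ P = (-1/2, 0)
6. J is the midpoint of WN ⇒ J = (-13/8, 13/4)
through J parallel to PL: direction (-21/26, 30/13); meets MU at E = (-39/80, 0)
E = M + t·(U−M) with t = -39/80

t = -39/80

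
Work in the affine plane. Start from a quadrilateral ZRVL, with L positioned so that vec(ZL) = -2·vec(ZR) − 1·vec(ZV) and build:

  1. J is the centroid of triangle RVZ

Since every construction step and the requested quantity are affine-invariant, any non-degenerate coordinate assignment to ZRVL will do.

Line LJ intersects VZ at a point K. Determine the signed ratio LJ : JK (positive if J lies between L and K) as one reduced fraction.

Assign Z = (0, 0), R = (1, 0), V = (0, 1), L = (-2, -1) — the answer is frame-independent, so this choice is without loss of generality.
1. J is the centroid of triangle RVZ ⇒ J = (1/3, 1/3)
line LJ meets VZ at K = (0, 1/7)
J = L + t·(K−L) with t = 7/6, so LJ:JK = 7/6:-1/6

LJ:JK = -7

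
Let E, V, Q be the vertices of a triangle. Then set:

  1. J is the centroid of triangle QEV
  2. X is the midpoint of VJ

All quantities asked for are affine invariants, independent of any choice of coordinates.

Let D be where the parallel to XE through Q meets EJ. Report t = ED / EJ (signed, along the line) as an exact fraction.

Choose coordinates E = (0, 0), V = (1, 0), Q = (0, 1).
1. J is the centroid of triangle QEV ⇒ J = (1/3, 1/3)
2. X is the midpoint of VJ ⇒ X = (2/3, 1/6)
through Q parallel to XE: direction (-2/3, -1/6); meets EJ at D = (4/3, 4/3)
D = E + t·(J−E) with t = 4

t = 4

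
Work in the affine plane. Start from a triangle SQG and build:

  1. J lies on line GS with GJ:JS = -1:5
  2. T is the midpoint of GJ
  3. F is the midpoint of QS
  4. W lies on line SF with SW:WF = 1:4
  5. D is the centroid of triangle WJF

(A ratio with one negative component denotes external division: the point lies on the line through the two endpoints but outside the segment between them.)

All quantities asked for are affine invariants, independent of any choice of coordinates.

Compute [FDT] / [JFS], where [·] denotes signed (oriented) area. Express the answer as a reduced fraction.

Work in coordinates with S = (0, 0), Q = (1, 0), G = (0, 1).
1. J lies on line GS with GJ:JS = -1:5 ⇒ J = (0, 5/4)
2. T is the midpoint of GJ ⇒ T = (0, 9/8)
3. F is the midpoint of QS ⇒ F = (1/2, 0)
4. W lies on line SF with SW:WF = 1:4 ⇒ W = (1/10, 0)
5. D is the centroid of triangle WJF ⇒ D = (1/5, 5/12)
2·[FDT] = -31/240, 2·[JFS] = -5/8
[FDT]:[JFS] = -31/240:-5/8 = 31/150

[FDT]:[JFS] = 31/150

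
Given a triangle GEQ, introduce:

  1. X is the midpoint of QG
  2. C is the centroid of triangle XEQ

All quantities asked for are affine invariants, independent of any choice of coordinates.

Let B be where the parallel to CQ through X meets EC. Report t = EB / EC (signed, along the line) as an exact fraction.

t = 2

Assign G = (0, 0), E = (1, 0), Q = (0, 1) — the answer is frame-independent, so this choice is without loss of generality.
1. X is the midpoint of QG ⇒ X = (0, 1/2)
2. C is the centroid of triangle XEQ ⇒ C = (1/3, 1/2)
through X parallel to CQ: direction (-1/3, 1/2); meets EC at B = (-1/3, 1)
B = E + t·(C−E) with t = 2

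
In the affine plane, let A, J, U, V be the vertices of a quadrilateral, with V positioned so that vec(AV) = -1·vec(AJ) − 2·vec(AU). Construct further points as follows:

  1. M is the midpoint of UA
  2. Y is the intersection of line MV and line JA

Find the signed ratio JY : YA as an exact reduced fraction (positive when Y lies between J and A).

JY:YA = -6

Set A = (0, 0), J = (1, 0), U = (0, 1), V = (-1, -2); any affine frame gives the same invariant.
1. M is the midpoint of UA ⇒ M = (0, 1/2)
2. Y is the intersection of line MV and line JA ⇒ Y = (-1/5, 0)
Y = J + t·(A−J) with t = 6/5, so JY:YA = t:(1−t) = 6/5:-1/5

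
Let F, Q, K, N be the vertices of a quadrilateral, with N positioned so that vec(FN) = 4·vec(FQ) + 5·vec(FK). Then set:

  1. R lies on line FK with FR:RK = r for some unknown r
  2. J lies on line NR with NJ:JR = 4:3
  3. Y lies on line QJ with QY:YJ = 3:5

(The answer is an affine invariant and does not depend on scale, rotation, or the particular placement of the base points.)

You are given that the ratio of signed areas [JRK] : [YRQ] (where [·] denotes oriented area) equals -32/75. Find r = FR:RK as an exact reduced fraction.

Assign F = (0, 0), Q = (1, 0), K = (0, 1), N = (4, 5) — the answer is frame-independent, so this choice is without loss of generality.
1. With FR:RK = r, write λ = r/(r+1) so R = F + λ·(K−F); R is affine-linear in λ
2. J lies on line NR with NJ:JR = 4:3 ⇒ J is an affine combination of earlier points and hence also affine-linear in λ
3. Y lies on line QJ with QY:YJ = 3:5 ⇒ Y is an affine combination of earlier points and hence also affine-linear in λ
Every point depending on R is an affine combination of R and λ-independent points, so each such coordinate is linear in λ; the λ² term in each signed area is a multiple of (K−F)×(K−F) = 0, so 2·[JRK] and 2·[YRQ] are each linear in λ. Evaluating at λ=0 and λ=1:
  2·[JRK] = 12/7·λ − 12/7,   2·[YRQ] = 27/56·λ + 45/56
So [JRK]:[YRQ] = (12/7·λ − 12/7) / (27/56·λ + 45/56). Setting this equal to -32/75:
  12/7·λ − 12/7 = -32/75·(27/56·λ + 45/56)  ⇒  λ = 5/7
Then r = λ/(1−λ) = (5/7)/(2/7) = 5/2. Check: with r = 5/2, R = (0, 5/7) and [JRK]:[YRQ] = -32/75 as required.

r = 5/2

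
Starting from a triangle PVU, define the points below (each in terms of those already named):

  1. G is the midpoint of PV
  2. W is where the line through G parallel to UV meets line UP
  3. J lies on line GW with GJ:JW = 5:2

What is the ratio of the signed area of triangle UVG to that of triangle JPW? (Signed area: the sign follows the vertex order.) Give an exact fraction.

Set P = (0, 0), V = (1, 0), U = (0, 1); any affine frame gives the same invariant.
1. G is the midpoint of PV ⇒ G = (1/2, 0)
2. W is where the line through G parallel to UV meets line UP ⇒ W = (0, 1/2)
3. J lies on line GW with GJ:JW = 5:2 ⇒ J = (1/7, 5/14)
2·[UVG] = -1/2, 2·[JPW] = -1/14
[UVG]:[JPW] = -1/2:-1/14 = 7

[UVG]:[JPW] = 7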